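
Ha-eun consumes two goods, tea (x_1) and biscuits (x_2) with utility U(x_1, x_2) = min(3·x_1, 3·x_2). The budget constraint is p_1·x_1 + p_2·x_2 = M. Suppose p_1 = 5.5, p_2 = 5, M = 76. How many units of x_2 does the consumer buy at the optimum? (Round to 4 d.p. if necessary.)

x_2* = 7.2381

Here 3·5.5 + 3·5 = 31.5, giving x_2* = 7.2381.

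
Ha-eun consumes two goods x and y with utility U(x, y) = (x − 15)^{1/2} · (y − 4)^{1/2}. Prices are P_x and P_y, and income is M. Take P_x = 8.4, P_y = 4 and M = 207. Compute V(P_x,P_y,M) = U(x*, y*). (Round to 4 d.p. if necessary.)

MRS = (y−4)/(x−15). Tangency with P_x/P_y gives y−4 = (P_x/P_y)·(x−15).
After buying the subsistence bundle (15, 4), a share 0.5 of the remaining income goes to x: x* = 15 + 0.5·(M − 15P_x − 4P_y)/P_x.
Discretionary income = 207 − 15·8.4 − 4·4 = 65; x* = 15 + 0.5·65/8.4 = 18.869; y* = 4 + 0.5·65/4 = 12.125.
Utility at the optimum: U(18.869, 12.125) = 5.6068.

V = 5.6068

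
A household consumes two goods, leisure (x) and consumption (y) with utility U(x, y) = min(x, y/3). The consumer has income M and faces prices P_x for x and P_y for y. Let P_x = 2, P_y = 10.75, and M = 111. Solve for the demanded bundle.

x* = 3.2409, y* = 9.7226

With perfect complements, no substitution: consume in ratio x:y = 1:3.
Budget: P_x·x + P_y·3·x = M, so (P_x + 3·P_y)·x = M.
Demand: x*(P_x,P_y,M) = M/(P_x + 3·P_y), y* = 3·M/(P_x + 3·P_y).
Here 2 + 3·10.75 = 34.25, giving x* = 3.2409 and y* = 9.7226.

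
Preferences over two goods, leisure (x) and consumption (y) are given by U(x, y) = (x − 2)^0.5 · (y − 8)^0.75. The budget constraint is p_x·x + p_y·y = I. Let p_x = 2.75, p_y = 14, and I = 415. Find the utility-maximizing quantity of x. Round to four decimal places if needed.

MRS = (2/3)·(y−8)/(x−2). Tangency with p_x/p_y gives y−8 = (3/2)·(p_x/p_y)·(x−2).
Substituting into the budget: x* = 2 + 0.4·(I − 2·p_x − 8·p_y)/p_x, and y* = 8 + 0.6·(…)/p_y.
Discretionary income = 415 − 2·2.75 − 8·14 = 297.5; x* = 2 + 0.4·297.5/2.75 = 45.2727.

x* = 45.2727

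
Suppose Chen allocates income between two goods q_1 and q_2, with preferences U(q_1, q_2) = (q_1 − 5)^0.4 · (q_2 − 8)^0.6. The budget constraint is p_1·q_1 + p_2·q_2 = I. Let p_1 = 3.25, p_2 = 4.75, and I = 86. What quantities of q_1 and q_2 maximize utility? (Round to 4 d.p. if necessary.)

After buying the subsistence bundle (5, 8), a share 0.4 of the remaining income goes to q_1: q_1* = 5 + 0.4·(I − 5p_1 − 8p_2)/p_1.
Discretionary income = 86 − 5·3.25 − 8·4.75 = 31.75; q_1* = 5 + 0.4·31.75/3.25 = 8.9077; q_2* = 8 + 0.6·31.75/4.75 = 12.0105.

q_1* = 8.9077, q_2* = 12.0105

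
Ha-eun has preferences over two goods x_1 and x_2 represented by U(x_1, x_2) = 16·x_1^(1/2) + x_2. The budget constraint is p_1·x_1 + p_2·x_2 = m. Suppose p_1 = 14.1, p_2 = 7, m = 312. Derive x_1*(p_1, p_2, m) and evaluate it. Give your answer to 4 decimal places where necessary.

x_1* = 15.7739

MU_x_1 = 8/√x_1, MU_x_2 = 1. Tangency: 8/√x_1 = p_1/p_2.
Thus x_1* = (8·p_2/p_1)² — independent of m — with the rest of income spent on x_2.
Plugging in: x_1* = (8·7/14.1)² = 15.7739.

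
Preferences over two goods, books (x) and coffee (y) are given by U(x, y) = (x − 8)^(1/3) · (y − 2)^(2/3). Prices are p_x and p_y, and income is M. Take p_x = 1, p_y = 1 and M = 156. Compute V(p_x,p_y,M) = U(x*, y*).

MRS = (1/2)·(y−2)/(x−8). Tangency with p_x/p_y gives y−2 = 2·(p_x/p_y)·(x−8).
After buying the subsistence bundle (8, 2), a share 1/3 of the remaining income goes to x: x* = 8 + 1/3·(M − 8p_x − 2p_y)/p_x.
Discretionary income = 156 − 8·1 − 2·1 = 146; x* = 8 + 1/3·146/1 = 56.6667; y* = 2 + 2/3·146/1 = 99.3333.
Utility at the optimum: U(56.6667, 99.3333) = 77.2535.

V = 77.2535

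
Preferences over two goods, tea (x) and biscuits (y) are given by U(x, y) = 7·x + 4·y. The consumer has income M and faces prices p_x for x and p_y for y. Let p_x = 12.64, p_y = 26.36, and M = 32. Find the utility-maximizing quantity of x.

x* = 2.5316

Perfect substitutes: compare marginal utility per dollar. 7/p_x vs 4/p_y → 0.5538 vs 0.1517.
x gives more utility per dollar, so spend all income on x: x* = M/p_x, y* = 0.
Numerically: x* = 2.5316, y* = 0.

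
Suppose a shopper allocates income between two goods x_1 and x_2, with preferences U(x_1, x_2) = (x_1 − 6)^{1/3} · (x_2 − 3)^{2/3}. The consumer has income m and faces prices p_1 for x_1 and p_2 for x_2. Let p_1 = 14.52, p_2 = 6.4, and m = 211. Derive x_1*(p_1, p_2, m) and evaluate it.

x_1* = 8.4031

Let x_1' = x_1−6, x_2' = x_2−3. MRS = (1/2)·x_2'/x_1' = p_1/p_2.
After buying the subsistence bundle (6, 3), a share 1/3 of the remaining income goes to x_1: x_1* = 6 + 1/3·(m − 6p_1 − 3p_2)/p_1.
Discretionary income = 211 − 6·14.52 − 3·6.4 = 104.68; x_1* = 6 + 1/3·104.68/14.52 = 8.4031.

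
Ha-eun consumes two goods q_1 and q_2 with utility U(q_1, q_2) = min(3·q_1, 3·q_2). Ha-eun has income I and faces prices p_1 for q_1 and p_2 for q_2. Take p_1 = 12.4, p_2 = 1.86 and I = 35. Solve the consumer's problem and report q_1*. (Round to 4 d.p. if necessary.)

q_1* = 2.4544

Leontief preferences: the optimum is at the kink where q_1/3 = q_2/3, i.e. q_2 = q_1.
Budget: p_1·q_1 + p_2·q_1 = I, so (3·p_1 + 3·p_2)·q_1 = 3·I.
Demand: q_1*(p_1,p_2,I) = 3·I/(3·p_1 + 3·p_2), q_2* = 3·I/(3·p_1 + 3·p_2).
Here 3·12.4 + 3·1.86 = 42.78, giving q_1* = 2.4544.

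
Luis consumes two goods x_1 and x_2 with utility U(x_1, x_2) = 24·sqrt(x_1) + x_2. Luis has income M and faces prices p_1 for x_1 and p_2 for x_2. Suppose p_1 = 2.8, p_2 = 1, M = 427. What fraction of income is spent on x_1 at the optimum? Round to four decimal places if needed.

share on x_1 = 0.1204

MU_x_1 = 12/√x_1, MU_x_2 = 1. Tangency: 12/√x_1 = p_1/p_2.
Thus x_1* = (12·p_2/p_1)² — independent of M — with the rest of income spent on x_2.
Plugging in: x_1* = (12·1/2.8)² = 18.3673, x_2* = 375.5714.
Expenditure on x_1: 2.8·18.3673 = 51.4286; share = 0.1204.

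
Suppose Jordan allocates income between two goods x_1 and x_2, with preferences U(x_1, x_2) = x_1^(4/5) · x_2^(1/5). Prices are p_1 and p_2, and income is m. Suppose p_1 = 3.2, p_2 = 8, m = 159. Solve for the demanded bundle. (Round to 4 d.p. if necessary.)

MU_x_1/MU_x_2 = (0.8·x_2)/(0.2·x_1); tangency sets this equal to p_1/p_2.
So 0.8·p_2·x_2 = 0.2·p_1·x_1; combined with the budget, a share 0.8 of income goes to x_1.
Demand: x_1*(p_1,p_2,m) = 0.8·m/p_1 and x_2* = 0.2·m/p_2.
At p_1=3.2, p_2=8, m=159: x_1* = 0.8·159/3.2 = 39.75, x_2* = 3.975.

x_1* = 39.75, x_2* = 3.975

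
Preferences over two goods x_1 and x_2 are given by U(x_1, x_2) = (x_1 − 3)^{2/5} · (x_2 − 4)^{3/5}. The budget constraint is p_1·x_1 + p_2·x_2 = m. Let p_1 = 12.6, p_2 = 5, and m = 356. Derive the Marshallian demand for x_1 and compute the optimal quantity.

Discretionary income = 356 − 3·12.6 − 4·5 = 298.2; x_1* = 3 + 0.4·298.2/12.6 = 12.4667.

x_1* = 12.4667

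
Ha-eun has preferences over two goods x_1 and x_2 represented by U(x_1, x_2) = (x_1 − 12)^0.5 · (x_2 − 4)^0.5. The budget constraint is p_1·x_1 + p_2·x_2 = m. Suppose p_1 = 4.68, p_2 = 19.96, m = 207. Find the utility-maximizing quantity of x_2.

MRS = (x_2−4)/(x_1−12). Tangency with p_1/p_2 gives x_2−4 = (p_1/p_2)·(x_1−12).
After buying the subsistence bundle (12, 4), a share 0.5 of the remaining income goes to x_1: x_1* = 12 + 0.5·(m − 12p_1 − 4p_2)/p_1.
Discretionary income = 207 − 12·4.68 − 4·19.96 = 71; x_2* = 4 + 0.5·71/19.96 = 5.7786.

x_2* = 5.7786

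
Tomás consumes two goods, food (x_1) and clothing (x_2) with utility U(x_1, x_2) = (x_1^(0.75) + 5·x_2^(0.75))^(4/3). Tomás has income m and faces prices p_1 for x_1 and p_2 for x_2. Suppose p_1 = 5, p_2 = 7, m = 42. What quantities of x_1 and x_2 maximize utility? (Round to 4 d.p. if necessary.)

MU_x_1 ∝ x_1^(-0.25), MU_x_2 ∝ 5·x_2^(-0.25), so MRS = (1/5)·(x_2/x_1)^(0.25) = p_1/p_2.
Solve for the ratio: x_2/x_1 = [5·p_1/p_2]^(4).
Substitute x_2 = (x_2/x_1)·x_1 into the budget: x_1* = m/(p_1 + p_2·(x_2/x_1)).
Numerically x_2/x_1 = 162.692628, so x_1* = 42/(5 + 7·162.692628) = 0.0367 and x_2* = 162.692628·0.0367 = 5.9738.

x_1* = 0.0367, x_2* = 5.9738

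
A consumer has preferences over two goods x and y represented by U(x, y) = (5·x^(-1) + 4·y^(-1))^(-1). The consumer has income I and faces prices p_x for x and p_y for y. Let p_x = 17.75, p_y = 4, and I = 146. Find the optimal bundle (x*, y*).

With the ratio pinned down, the budget gives x* = I/(p_x + p_y·(y/x)) and y* = (y/x)·x*.
Numerically y/x = 1.884144, so x* = 146/(17.75 + 4·1.884144) = 5.7738 and y* = 1.884144·5.7738 = 10.8787.

x* = 5.7738, y* = 10.8787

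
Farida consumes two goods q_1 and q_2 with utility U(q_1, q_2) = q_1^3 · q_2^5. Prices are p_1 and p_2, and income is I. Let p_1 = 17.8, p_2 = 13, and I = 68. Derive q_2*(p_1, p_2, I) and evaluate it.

Demand: q_1*(p_1,p_2,I) = 0.375·I/p_1 and q_2* = 0.625·I/p_2.
At p_1=17.8, p_2=13, I=68: q_2* = 0.625·68/13 = 3.2692.

q_2* = 3.2692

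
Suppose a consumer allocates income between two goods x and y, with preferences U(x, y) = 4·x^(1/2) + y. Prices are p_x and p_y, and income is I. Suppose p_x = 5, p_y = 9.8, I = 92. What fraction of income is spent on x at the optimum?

Set MRS = p_x/p_y: 2·x^(−1/2) = p_x/p_y.
Solve: √x = 2·p_y/p_x, so x*(p_x,p_y) = (2·p_y/p_x)², and y* = (I − p_x·x*)/p_y.
Plugging in: x* = (2·9.8/5)² = 15.3664, y* = 1.5478.
Expenditure on x: 5·15.3664 = 76.832; share = 0.8351.

share on x = 0.8351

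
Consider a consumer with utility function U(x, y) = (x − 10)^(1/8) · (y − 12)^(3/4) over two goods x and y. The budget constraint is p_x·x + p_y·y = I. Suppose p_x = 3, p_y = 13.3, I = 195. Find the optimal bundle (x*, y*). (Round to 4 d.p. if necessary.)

x* = 10.2571, y* = 12.348

Let x' = x−10, y' = y−12. MRS = (1/6)·y'/x' = p_x/p_y.
After buying the subsistence bundle (10, 12), a share 1/7 of the remaining income goes to x: x* = 10 + 1/7·(I − 10p_x − 12p_y)/p_x.
Discretionary income = 195 − 10·3 − 12·13.3 = 5.4; x* = 10 + 1/7·5.4/3 = 10.2571; y* = 12 + 6/7·5.4/13.3 = 12.348.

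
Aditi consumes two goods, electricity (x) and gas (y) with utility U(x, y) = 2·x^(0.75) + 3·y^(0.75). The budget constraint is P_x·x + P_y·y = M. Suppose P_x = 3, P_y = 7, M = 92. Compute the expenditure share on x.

share on x = 0.715

MRS = MU_x/MU_y = (2/3)·(y/x)^(0.25). Set equal to P_x/P_y.
Solve for the ratio: y/x = [(3/2)·P_x/P_y]^(4).
With the ratio pinned down, the budget gives x* = M/(P_x + P_y·(y/x)) and y* = (y/x)·x*.
Numerically y/x = 0.170788, so x* = 92/(3 + 7·0.170788) = 21.9282 and y* = 0.170788·21.9282 = 3.7451.
Expenditure on x: 3·21.9282 = 65.7845; share = 0.715.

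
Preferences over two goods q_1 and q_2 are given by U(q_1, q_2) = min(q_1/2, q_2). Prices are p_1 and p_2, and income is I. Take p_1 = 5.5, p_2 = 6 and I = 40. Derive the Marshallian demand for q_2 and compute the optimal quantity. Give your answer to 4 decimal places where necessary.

With perfect complements, no substitution: consume in ratio q_1:q_2 = 2:1.
Budget: p_1·q_1 + p_2·(1/2)·q_1 = I, so (2·p_1 + p_2)·q_1 = 2·I.
Demand: q_1*(p_1,p_2,I) = 2·I/(2·p_1 + p_2), q_2* = I/(2·p_1 + p_2).
Here 2·5.5 + 6 = 17, giving q_2* = 2.3529.

q_2* = 2.3529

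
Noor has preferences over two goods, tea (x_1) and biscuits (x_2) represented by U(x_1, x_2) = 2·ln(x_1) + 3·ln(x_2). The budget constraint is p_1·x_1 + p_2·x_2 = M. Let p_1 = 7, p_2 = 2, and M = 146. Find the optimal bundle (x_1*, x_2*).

The MRS is (2/3)·x_2/x_1. Set MRS = p_1/p_2.
Rearranging, p_2·x_2 = (3/2)·p_1·x_1. Substituting into the budget gives p_1·x_1·(1 + (3/2)) = M.
Demand: x_1*(p_1,p_2,M) = 0.4·M/p_1 and x_2* = 0.6·M/p_2.
At p_1=7, p_2=2, M=146: x_1* = 0.4·146/7 = 8.3429, x_2* = 43.8.

x_1* = 8.3429, x_2* = 43.8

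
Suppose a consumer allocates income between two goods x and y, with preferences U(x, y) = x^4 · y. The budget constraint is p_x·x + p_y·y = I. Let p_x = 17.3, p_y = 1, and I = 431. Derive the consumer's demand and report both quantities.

Demand: x*(p_x,p_y,I) = 0.8·I/p_x and y* = 0.2·I/p_y.
At p_x=17.3, p_y=1, I=431: x* = 0.8·431/17.3 = 19.9306, y* = 86.2.

x* = 19.9306, y* = 86.2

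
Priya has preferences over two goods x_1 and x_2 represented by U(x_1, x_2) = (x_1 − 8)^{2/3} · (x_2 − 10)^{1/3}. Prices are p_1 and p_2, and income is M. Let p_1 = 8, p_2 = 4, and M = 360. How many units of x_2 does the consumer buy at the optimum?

Discretionary income = 360 − 8·8 − 10·4 = 256; x_2* = 10 + 1/3·256/4 = 31.3333.

x_2* = 31.3333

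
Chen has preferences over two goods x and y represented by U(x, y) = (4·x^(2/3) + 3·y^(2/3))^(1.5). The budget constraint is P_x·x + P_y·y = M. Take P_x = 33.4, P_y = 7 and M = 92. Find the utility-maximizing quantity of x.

x* = 0.2597

From the CES first-order condition, (4/3)·(y/x)^(1/3) = P_x/P_y.
Solve for the ratio: y/x = [(3/4)·P_x/P_y]^(3).
Substitute y = (y/x)·x into the budget: x* = M/(P_x + P_y·(y/x)).
Numerically y/x = 45.827806, so x* = 92/(33.4 + 7·45.827806) = 0.2597.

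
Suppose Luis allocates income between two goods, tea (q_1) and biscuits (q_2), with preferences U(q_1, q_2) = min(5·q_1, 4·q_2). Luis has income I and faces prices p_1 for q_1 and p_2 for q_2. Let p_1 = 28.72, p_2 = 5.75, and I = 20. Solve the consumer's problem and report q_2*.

q_2* = 0.6962

Leontief preferences: the optimum is at the kink where q_1/4 = q_2/5, i.e. q_2 = (5/4)·q_1.
Budget: p_1·q_1 + p_2·(5/4)·q_1 = I, so (4·p_1 + 5·p_2)·q_1 = 4·I.
Demand: q_1*(p_1,p_2,I) = 4·I/(4·p_1 + 5·p_2), q_2* = 5·I/(4·p_1 + 5·p_2).
Here 4·28.72 + 5·5.75 = 143.63, giving q_2* = 0.6962.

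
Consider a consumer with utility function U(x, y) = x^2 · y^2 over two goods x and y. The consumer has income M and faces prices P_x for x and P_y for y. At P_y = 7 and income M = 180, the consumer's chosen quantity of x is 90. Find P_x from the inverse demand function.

The MRS is y/x. Set MRS = P_x/P_y.
Rearranging, P_y·y = P_x·x. Substituting into the budget gives P_x·x·(1 + 1) = M.
Demand: x*(P_x,P_y,M) = 0.5·M/P_x and y* = 0.5·M/P_y.
Set x* = 90 in the demand function and solve for P_x: P_x = 1.

P_x = 1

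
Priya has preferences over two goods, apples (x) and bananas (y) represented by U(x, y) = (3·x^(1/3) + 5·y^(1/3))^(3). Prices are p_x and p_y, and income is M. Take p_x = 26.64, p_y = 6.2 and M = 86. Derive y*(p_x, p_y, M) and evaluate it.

y* = 11.3305

From the CES first-order condition, (3/5)·(y/x)^(2/3) = p_x/p_y.
Solve for the ratio: y/x = [(5/3)·p_x/p_y]^(1.5).
With the ratio pinned down, the budget gives x* = M/(p_x + p_y·(y/x)) and y* = (y/x)·x*.
Numerically y/x = 19.164033, so x* = 86/(26.64 + 6.2·19.164033) = 0.5912 and y* = 19.164033·0.5912 = 11.3305.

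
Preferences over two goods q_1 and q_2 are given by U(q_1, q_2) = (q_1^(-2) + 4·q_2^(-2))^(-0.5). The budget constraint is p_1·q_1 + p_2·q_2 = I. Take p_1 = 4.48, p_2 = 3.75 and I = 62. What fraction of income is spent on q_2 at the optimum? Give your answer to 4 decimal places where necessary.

share on q_2 = 0.585

From the CES first-order condition, (1/4)·(q_2/q_1)^(3) = p_1/p_2.
Hence q_2/q_1 = (4·p_1/p_2)^(1/(3)), i.e. raised to the 1/3 power.
With the ratio pinned down, the budget gives q_1* = I/(p_1 + p_2·(q_2/q_1)) and q_2* = (q_2/q_1)·q_1*.
Numerically q_2/q_1 = 1.684363, so q_1* = 62/(4.48 + 3.75·1.684363) = 5.7427 and q_2* = 1.684363·5.7427 = 9.6727.
Expenditure on q_2: 3.75·9.6727 = 36.2728; share = 0.585.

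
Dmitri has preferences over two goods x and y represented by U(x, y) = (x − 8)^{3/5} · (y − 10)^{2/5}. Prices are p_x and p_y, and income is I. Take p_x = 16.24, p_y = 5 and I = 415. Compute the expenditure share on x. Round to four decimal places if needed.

This is Cobb-Douglas in (x−8, y−10): tangency gives 0.6·p_y·(y−10) = 0.4·p_x·(x−8).
Substituting into the budget: x* = 8 + 0.6·(I − 8·p_x − 10·p_y)/p_x, and y* = 10 + 0.4·(…)/p_y.
Discretionary income = 415 − 8·16.24 − 10·5 = 235.08; x* = 8 + 0.6·235.08/16.24 = 16.6852; y* = 10 + 0.4·235.08/5 = 28.8064.
Expenditure on x: 16.24·16.6852 = 270.968; share = 0.6529.

share on x = 0.6529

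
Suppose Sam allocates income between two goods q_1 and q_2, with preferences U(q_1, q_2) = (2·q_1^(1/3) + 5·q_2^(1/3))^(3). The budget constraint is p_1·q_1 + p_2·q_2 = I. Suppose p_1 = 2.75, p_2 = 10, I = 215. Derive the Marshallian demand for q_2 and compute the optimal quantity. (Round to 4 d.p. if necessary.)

q_2* = 14.5033

From the CES first-order condition, (2/5)·(q_2/q_1)^(2/3) = p_1/p_2.
Solve for the ratio: q_2/q_1 = [(5/2)·p_1/p_2]^(1.5).
Substitute q_2 = (q_2/q_1)·q_1 into the budget: q_1* = I/(p_1 + p_2·(q_2/q_1)).
Numerically q_2/q_1 = 0.570045, so q_1* = 215/(2.75 + 10·0.570045) = 25.4424 and q_2* = 0.570045·25.4424 = 14.5033.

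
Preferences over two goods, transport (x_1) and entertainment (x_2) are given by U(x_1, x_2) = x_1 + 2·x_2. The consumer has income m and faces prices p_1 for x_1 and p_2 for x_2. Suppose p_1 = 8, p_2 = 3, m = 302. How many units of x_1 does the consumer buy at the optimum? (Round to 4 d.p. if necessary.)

x_1* = 0

Perfect substitutes: compare marginal utility per dollar. 1/p_1 vs 2/p_2 → 0.125 vs 0.6667.
x_2 gives more utility per dollar, so spend all income on x_2: x_2* = m/p_2, x_1* = 0.
Numerically: x_1* = 0, x_2* = 100.6667.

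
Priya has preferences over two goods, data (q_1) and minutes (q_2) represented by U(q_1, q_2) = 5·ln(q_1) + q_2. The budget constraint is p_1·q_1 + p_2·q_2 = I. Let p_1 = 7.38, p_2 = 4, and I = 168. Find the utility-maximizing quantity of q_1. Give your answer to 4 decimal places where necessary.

MU_q_1 = 5/q_1, MU_q_2 = 1. Tangency: 5/q_1 = p_1/p_2.
So q_1*(p_1,p_2) = 5·p_2/p_1, independent of income; and q_2* = (I − 5·p_2)/p_2.
At the given prices: q_1* = 5·4/7.38 = 2.71.

q_1* = 2.71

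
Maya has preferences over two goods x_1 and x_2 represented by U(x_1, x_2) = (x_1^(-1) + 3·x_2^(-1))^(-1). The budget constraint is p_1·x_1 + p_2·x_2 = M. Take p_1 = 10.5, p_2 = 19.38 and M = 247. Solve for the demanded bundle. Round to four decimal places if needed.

x_1* = 7.0155, x_2* = 8.9441

MU_x_1 ∝ x_1^(-2), MU_x_2 ∝ 3·x_2^(-2), so MRS = (1/3)·(x_2/x_1)^(2) = p_1/p_2.
Solve for the ratio: x_2/x_1 = [3·p_1/p_2]^(0.5).
With the ratio pinned down, the budget gives x_1* = M/(p_1 + p_2·(x_2/x_1)) and x_2* = (x_2/x_1)·x_1*.
Numerically x_2/x_1 = 1.274907, so x_1* = 247/(10.5 + 19.38·1.274907) = 7.0155 and x_2* = 1.274907·7.0155 = 8.9441.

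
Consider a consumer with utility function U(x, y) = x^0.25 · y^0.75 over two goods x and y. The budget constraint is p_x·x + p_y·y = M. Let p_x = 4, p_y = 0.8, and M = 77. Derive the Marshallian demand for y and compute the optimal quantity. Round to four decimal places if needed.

y* = 72.1875

Demand: x*(p_x,p_y,M) = 0.25·M/p_x and y* = 0.75·M/p_y.
At p_x=4, p_y=0.8, M=77: y* = 0.75·77/0.8 = 72.1875.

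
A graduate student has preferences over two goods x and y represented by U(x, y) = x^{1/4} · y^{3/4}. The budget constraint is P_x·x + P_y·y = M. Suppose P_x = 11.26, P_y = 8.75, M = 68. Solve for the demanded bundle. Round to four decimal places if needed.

x* = 1.5098, y* = 5.8286

Tangency: MRS = (1/3)·y/x = P_x/P_y.
Rearranging, P_y·y = 3·P_x·x. Substituting into the budget gives P_x·x·(1 + 3) = M.
Demand: x*(P_x,P_y,M) = 0.25·M/P_x and y* = 0.75·M/P_y.
At P_x=11.26, P_y=8.75, M=68: x* = 0.25·68/11.26 = 1.5098, y* = 5.8286.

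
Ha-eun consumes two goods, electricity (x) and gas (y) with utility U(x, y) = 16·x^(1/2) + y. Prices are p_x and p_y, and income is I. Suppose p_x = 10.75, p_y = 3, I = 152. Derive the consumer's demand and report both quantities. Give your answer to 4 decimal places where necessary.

x* = 4.9843, y* = 32.8062

Thus x* = (8·p_y/p_x)² — independent of I — with the rest of income spent on y.
Plugging in: x* = (8·3/10.75)² = 4.9843, y* = 32.8062.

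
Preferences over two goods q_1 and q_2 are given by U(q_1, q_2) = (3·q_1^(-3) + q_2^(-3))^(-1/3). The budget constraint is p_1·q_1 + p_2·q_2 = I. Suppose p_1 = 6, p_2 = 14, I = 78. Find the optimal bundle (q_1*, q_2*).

q_1* = 5.3399, q_2* = 3.2829

With the ratio pinned down, the budget gives q_1* = I/(p_1 + p_2·(q_2/q_1)) and q_2* = (q_2/q_1)·q_1*.
Numerically q_2/q_1 = 0.614788, so q_1* = 78/(6 + 14·0.614788) = 5.3399 and q_2* = 0.614788·5.3399 = 3.2829.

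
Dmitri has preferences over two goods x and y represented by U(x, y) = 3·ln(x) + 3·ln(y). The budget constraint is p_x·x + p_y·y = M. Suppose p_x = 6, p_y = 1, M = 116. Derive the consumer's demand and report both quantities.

The MRS is y/x. Set MRS = p_x/p_y.
Rearranging, p_y·y = p_x·x. Substituting into the budget gives p_x·x·(1 + 1) = M.
Demand: x*(p_x,p_y,M) = 0.5·M/p_x and y* = 0.5·M/p_y.
At p_x=6, p_y=1, M=116: x* = 0.5·116/6 = 9.6667, y* = 58.

x* = 9.6667, y* = 58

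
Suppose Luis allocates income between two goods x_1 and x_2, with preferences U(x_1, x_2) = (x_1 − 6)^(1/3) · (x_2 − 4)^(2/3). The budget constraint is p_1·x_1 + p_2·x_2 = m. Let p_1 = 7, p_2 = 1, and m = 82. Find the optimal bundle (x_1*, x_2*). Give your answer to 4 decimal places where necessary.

x_1* = 7.7143, x_2* = 28

MRS = (1/2)·(x_2−4)/(x_1−6). Tangency with p_1/p_2 gives x_2−4 = 2·(p_1/p_2)·(x_1−6).
After buying the subsistence bundle (6, 4), a share 1/3 of the remaining income goes to x_1: x_1* = 6 + 1/3·(m − 6p_1 − 4p_2)/p_1.
Discretionary income = 82 − 6·7 − 4·1 = 36; x_1* = 6 + 1/3·36/7 = 7.7143; x_2* = 4 + 2/3·36/1 = 28.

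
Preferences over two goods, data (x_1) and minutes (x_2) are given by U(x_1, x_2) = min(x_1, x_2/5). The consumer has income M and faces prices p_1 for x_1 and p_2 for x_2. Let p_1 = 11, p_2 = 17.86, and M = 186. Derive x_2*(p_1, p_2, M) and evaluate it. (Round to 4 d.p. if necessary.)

x_2* = 9.2722

Here 11 + 5·17.86 = 100.3, giving x_2* = 9.2722.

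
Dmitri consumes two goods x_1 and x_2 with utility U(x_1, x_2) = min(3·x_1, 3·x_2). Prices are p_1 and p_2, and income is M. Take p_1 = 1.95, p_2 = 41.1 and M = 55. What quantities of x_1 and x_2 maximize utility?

Leontief preferences: the optimum is at the kink where x_1/3 = x_2/3, i.e. x_2 = x_1.
Budget: p_1·x_1 + p_2·x_1 = M, so (3·p_1 + 3·p_2)·x_1 = 3·M.
Demand: x_1*(p_1,p_2,M) = 3·M/(3·p_1 + 3·p_2), x_2* = 3·M/(3·p_1 + 3·p_2).
Here 3·1.95 + 3·41.1 = 129.15, giving x_1* = 1.2776 and x_2* = 1.2776.

x_1* = 1.2776, x_2* = 1.2776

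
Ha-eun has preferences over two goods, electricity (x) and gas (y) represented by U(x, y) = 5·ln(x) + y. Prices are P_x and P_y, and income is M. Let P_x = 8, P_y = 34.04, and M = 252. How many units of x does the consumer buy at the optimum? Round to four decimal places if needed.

Set MRS = P_x/P_y: (5/x)/1 = P_x/P_y.
So x*(P_x,P_y) = 5·P_y/P_x, independent of income; and y* = (M − 5·P_y)/P_y.
At the given prices: x* = 5·34.04/8 = 21.275.

x* = 21.275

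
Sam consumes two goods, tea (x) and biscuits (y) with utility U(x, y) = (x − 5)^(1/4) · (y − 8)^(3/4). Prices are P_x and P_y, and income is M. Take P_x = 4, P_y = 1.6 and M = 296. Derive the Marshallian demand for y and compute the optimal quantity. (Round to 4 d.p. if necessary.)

y* = 131.375

This is Cobb-Douglas in (x−5, y−8): tangency gives 0.25·P_y·(y−8) = 0.75·P_x·(x−5).
Substituting into the budget: x* = 5 + 0.25·(M − 5·P_x − 8·P_y)/P_x, and y* = 8 + 0.75·(…)/P_y.
Discretionary income = 296 − 5·4 − 8·1.6 = 263.2; y* = 8 + 0.75·263.2/1.6 = 131.375.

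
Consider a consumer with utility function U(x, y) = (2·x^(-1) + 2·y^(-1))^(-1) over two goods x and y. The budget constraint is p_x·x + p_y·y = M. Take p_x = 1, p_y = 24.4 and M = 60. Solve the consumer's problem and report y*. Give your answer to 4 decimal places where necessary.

y* = 2.045

From the CES first-order condition, (y/x)^(2) = p_x/p_y.
Hence y/x = (p_x/p_y)^(1/(2)), i.e. raised to the 0.5 power.
Substitute y = (y/x)·x into the budget: x* = M/(p_x + p_y·(y/x)).
Numerically y/x = 0.202444, so x* = 60/(1 + 24.4·0.202444) = 10.1016 and y* = 0.202444·10.1016 = 2.045.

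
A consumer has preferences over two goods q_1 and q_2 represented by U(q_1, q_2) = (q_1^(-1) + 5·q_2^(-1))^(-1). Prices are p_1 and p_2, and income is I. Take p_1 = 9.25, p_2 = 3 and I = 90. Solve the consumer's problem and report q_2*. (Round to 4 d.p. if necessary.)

q_2* = 16.8041

MRS = MU_q_1/MU_q_2 = (1/5)·(q_2/q_1)^(2). Set equal to p_1/p_2.
Hence q_2/q_1 = (5·p_1/p_2)^(1/(2)), i.e. raised to the 0.5 power.
Substitute q_2 = (q_2/q_1)·q_1 into the budget: q_1* = I/(p_1 + p_2·(q_2/q_1)).
Numerically q_2/q_1 = 3.926406, so q_1* = 90/(9.25 + 3·3.926406) = 4.2798 and q_2* = 3.926406·4.2798 = 16.8041.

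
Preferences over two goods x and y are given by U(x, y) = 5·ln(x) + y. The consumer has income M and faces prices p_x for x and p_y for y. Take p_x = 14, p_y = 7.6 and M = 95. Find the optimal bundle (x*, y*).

x* = 2.7143, y* = 7.5

Set MRS = p_x/p_y: (5/x)/1 = p_x/p_y.
So x*(p_x,p_y) = 5·p_y/p_x, independent of income; and y* = (M − 5·p_y)/p_y.
At the given prices: x* = 5·7.6/14 = 2.7143, and y* = 7.5.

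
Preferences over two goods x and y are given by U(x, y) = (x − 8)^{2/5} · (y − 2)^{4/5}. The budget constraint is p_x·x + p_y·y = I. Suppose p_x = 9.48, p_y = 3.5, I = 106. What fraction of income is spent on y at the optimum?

share on y = 0.2117

This is Cobb-Douglas in (x−8, y−2): tangency gives 0.4·p_y·(y−2) = 0.8·p_x·(x−8).
Substituting into the budget: x* = 8 + 1/3·(I − 8·p_x − 2·p_y)/p_x, and y* = 2 + 2/3·(…)/p_y.
Discretionary income = 106 − 8·9.48 − 2·3.5 = 23.16; x* = 8 + 1/3·23.16/9.48 = 8.8143; y* = 2 + 2/3·23.16/3.5 = 6.4114.
Expenditure on y: 3.5·6.4114 = 22.44; share = 0.2117.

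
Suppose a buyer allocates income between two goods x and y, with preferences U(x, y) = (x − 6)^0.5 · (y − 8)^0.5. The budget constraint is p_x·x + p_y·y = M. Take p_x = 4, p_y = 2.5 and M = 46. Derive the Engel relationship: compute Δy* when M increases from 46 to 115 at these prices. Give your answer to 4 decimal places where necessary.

MRS = (y−8)/(x−6). Tangency with p_x/p_y gives y−8 = (p_x/p_y)·(x−6).
Substituting into the budget: x* = 6 + 0.5·(M − 6·p_x − 8·p_y)/p_x, and y* = 8 + 0.5·(…)/p_y.
Discretionary income = 46 − 6·4 − 8·2.5 = 2; y* = 8 + 0.5·2/2.5 = 8.4.
At M' = 115: y* = 22.2. Change: 22.2 − 8.4 = 13.8.

Δy* = 13.8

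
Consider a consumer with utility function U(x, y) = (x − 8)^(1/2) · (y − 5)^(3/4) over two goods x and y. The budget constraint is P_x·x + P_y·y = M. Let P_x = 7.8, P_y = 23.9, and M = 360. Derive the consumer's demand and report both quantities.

This is Cobb-Douglas in (x−8, y−5): tangency gives 0.5·P_y·(y−5) = 0.75·P_x·(x−8).
After buying the subsistence bundle (8, 5), a share 0.4 of the remaining income goes to x: x* = 8 + 0.4·(M − 8P_x − 5P_y)/P_x.
Discretionary income = 360 − 8·7.8 − 5·23.9 = 178.1; x* = 8 + 0.4·178.1/7.8 = 17.1333; y* = 5 + 0.6·178.1/23.9 = 9.4711.

x* = 17.1333, y* = 9.4711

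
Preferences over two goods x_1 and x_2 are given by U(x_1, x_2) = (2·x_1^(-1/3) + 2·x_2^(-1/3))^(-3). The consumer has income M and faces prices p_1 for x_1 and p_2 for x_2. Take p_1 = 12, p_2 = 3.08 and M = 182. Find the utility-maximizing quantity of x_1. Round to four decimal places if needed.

x_1* = 8.8602

From the CES first-order condition, (x_2/x_1)^(4/3) = p_1/p_2.
Hence x_2/x_1 = (p_1/p_2)^(1/(4/3)), i.e. raised to the 0.75 power.
With the ratio pinned down, the budget gives x_1* = M/(p_1 + p_2·(x_2/x_1)) and x_2* = (x_2/x_1)·x_1*.
Numerically x_2/x_1 = 2.773147, so x_1* = 182/(12 + 3.08·2.773147) = 8.8602.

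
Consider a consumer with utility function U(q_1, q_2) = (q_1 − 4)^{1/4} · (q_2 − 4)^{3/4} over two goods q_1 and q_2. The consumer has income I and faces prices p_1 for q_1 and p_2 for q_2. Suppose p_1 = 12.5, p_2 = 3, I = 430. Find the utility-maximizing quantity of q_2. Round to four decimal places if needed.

After buying the subsistence bundle (4, 4), a share 0.25 of the remaining income goes to q_1: q_1* = 4 + 0.25·(I − 4p_1 − 4p_2)/p_1.
Discretionary income = 430 − 4·12.5 − 4·3 = 368; q_2* = 4 + 0.75·368/3 = 96.

q_2* = 96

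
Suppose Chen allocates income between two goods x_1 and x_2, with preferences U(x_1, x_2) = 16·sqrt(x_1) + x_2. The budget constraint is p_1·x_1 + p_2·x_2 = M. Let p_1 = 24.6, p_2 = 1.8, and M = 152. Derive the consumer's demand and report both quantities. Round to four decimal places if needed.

x_1* = 0.3427, x_2* = 79.7615

Utility is quasi-linear in x_2; the FOC for x_1 is 8/√x_1 = p_1/p_2.
Solve: √x_1 = 8·p_2/p_1, so x_1*(p_1,p_2) = (8·p_2/p_1)², and x_2* = (M − p_1·x_1*)/p_2.
Plugging in: x_1* = (8·1.8/24.6)² = 0.3427, x_2* = 79.7615.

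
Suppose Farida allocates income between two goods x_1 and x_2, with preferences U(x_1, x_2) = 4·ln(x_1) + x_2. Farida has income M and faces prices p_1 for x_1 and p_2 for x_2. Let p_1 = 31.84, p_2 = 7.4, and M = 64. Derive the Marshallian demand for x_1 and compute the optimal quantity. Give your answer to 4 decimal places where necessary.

x_1* = 0.9296

Set MRS = p_1/p_2: (4/x_1)/1 = p_1/p_2.
So x_1*(p_1,p_2) = 4·p_2/p_1, independent of income; and x_2* = (M − 4·p_2)/p_2.
At the given prices: x_1* = 4·7.4/31.84 = 0.9296.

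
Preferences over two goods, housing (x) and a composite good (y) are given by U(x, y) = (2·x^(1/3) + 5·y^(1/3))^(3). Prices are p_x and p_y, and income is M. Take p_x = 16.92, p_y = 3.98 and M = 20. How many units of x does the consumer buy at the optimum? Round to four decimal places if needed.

x* = 0.1292

MRS = MU_x/MU_y = (2/5)·(y/x)^(2/3). Set equal to p_x/p_y.
Hence y/x = ((5/2)·p_x/p_y)^(1/(2/3)), i.e. raised to the 1.5 power.
Substitute y = (y/x)·x into the budget: x* = M/(p_x + p_y·(y/x)).
Numerically y/x = 34.64862, so x* = 20/(16.92 + 3.98·34.64862) = 0.1292.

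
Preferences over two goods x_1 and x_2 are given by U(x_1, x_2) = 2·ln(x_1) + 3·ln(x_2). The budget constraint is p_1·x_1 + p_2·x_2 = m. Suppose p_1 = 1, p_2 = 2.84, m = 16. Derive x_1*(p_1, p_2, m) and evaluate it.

x_1* = 6.4

Demand: x_1*(p_1,p_2,m) = 0.4·m/p_1 and x_2* = 0.6·m/p_2.
At p_1=1, p_2=2.84, m=16: x_1* = 0.4·16/1 = 6.4.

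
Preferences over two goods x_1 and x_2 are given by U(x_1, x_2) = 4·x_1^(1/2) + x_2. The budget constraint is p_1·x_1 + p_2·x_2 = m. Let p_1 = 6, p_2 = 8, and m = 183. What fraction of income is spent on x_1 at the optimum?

share on x_1 = 0.2332

Set MRS = p_1/p_2: 2·x_1^(−1/2) = p_1/p_2.
Solve: √x_1 = 2·p_2/p_1, so x_1*(p_1,p_2) = (2·p_2/p_1)², and x_2* = (m − p_1·x_1*)/p_2.
Plugging in: x_1* = (2·8/6)² = 7.1111, x_2* = 17.5417.
Expenditure on x_1: 6·7.1111 = 42.6667; share = 0.2332.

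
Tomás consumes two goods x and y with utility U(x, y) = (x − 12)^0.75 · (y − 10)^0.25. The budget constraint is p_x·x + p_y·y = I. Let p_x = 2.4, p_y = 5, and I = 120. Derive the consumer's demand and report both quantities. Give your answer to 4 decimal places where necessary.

Let x' = x−12, y' = y−10. MRS = 3·y'/x' = p_x/p_y.
After buying the subsistence bundle (12, 10), a share 0.75 of the remaining income goes to x: x* = 12 + 0.75·(I − 12p_x − 10p_y)/p_x.
Discretionary income = 120 − 12·2.4 − 10·5 = 41.2; x* = 12 + 0.75·41.2/2.4 = 24.875; y* = 10 + 0.25·41.2/5 = 12.06.

x* = 24.875, y* = 12.06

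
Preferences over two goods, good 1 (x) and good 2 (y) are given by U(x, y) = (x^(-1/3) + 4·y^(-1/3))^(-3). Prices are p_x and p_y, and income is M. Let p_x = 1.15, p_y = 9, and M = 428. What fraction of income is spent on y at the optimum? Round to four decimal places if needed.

MU_x ∝ x^(-4/3), MU_y ∝ 4·y^(-4/3), so MRS = (1/4)·(y/x)^(4/3) = p_x/p_y.
Solve for the ratio: y/x = [4·p_x/p_y]^(0.75).
With the ratio pinned down, the budget gives x* = M/(p_x + p_y·(y/x)) and y* = (y/x)·x*.
Numerically y/x = 0.604486, so x* = 428/(1.15 + 9·0.604486) = 64.9432 and y* = 0.604486·64.9432 = 39.2573.
Expenditure on y: 9·39.2573 = 353.3154; share = 0.8255.

share on y = 0.8255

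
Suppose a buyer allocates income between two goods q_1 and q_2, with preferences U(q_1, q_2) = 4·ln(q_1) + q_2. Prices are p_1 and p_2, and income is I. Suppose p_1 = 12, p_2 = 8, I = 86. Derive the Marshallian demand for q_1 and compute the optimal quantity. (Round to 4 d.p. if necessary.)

At the given prices: q_1* = 4·8/12 = 2.6667.

q_1* = 2.6667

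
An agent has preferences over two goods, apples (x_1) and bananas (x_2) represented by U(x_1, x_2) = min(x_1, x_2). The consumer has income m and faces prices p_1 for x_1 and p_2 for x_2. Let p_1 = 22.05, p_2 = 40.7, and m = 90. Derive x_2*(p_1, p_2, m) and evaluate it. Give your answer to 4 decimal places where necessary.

With perfect complements, no substitution: consume in ratio x_1:x_2 = 1:1.
Budget: p_1·x_1 + p_2·x_1 = m, so (p_1 + p_2)·x_1 = m.
Demand: x_1*(p_1,p_2,m) = m/(p_1 + p_2), x_2* = m/(p_1 + p_2).
Here 22.05 + 40.7 = 62.75, giving x_2* = 1.4343.

x_2* = 1.4343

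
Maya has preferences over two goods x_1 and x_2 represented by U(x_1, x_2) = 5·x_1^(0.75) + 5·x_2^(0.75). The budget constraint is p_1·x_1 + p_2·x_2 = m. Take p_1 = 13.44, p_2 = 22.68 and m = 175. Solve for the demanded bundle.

From the CES first-order condition, (x_2/x_1)^(0.25) = p_1/p_2.
Hence x_2/x_1 = (p_1/p_2)^(1/(0.25)), i.e. raised to the 4 power.
With the ratio pinned down, the budget gives x_1* = m/(p_1 + p_2·(x_2/x_1)) and x_2* = (x_2/x_1)·x_1*.
Numerically x_2/x_1 = 0.123318, so x_1* = 175/(13.44 + 22.68·0.123318) = 10.778 and x_2* = 0.123318·10.778 = 1.3291.

x_1* = 10.778, x_2* = 1.3291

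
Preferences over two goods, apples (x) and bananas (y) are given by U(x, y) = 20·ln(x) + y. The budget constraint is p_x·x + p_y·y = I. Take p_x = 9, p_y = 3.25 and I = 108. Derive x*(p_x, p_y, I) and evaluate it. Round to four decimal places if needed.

x* = 7.2222

Set MRS = p_x/p_y: (20/x)/1 = p_x/p_y.
So x*(p_x,p_y) = 20·p_y/p_x, independent of income; and y* = (I − 20·p_y)/p_y.
At the given prices: x* = 20·3.25/9 = 7.2222.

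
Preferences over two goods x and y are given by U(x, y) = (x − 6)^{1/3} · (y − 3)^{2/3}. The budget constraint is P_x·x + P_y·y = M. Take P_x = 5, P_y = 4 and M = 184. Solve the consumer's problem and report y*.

y* = 26.6667

After buying the subsistence bundle (6, 3), a share 1/3 of the remaining income goes to x: x* = 6 + 1/3·(M − 6P_x − 3P_y)/P_x.
Discretionary income = 184 − 6·5 − 3·4 = 142; y* = 3 + 2/3·142/4 = 26.6667.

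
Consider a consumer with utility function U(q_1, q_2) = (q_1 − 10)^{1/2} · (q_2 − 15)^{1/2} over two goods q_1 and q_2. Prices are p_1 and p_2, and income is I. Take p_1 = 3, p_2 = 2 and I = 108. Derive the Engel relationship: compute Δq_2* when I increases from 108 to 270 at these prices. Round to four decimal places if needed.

Δq_2* = 40.5

Let q_1' = q_1−10, q_2' = q_2−15. MRS = q_2'/q_1' = p_1/p_2.
After buying the subsistence bundle (10, 15), a share 0.5 of the remaining income goes to q_1: q_1* = 10 + 0.5·(I − 10p_1 − 15p_2)/p_1.
Discretionary income = 108 − 10·3 − 15·2 = 48; q_2* = 15 + 0.5·48/2 = 27.
At I' = 270: q_2* = 67.5. Change: 67.5 − 27 = 40.5.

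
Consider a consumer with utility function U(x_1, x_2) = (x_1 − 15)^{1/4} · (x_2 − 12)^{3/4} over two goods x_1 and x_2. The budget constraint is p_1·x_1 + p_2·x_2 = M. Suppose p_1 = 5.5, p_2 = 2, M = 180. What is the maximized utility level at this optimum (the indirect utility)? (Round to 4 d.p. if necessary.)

V = 16.2632

This is Cobb-Douglas in (x_1−15, x_2−12): tangency gives 0.25·p_2·(x_2−12) = 0.75·p_1·(x_1−15).
Substituting into the budget: x_1* = 15 + 0.25·(M − 15·p_1 − 12·p_2)/p_1, and x_2* = 12 + 0.75·(…)/p_2.
Discretionary income = 180 − 15·5.5 − 12·2 = 73.5; x_1* = 15 + 0.25·73.5/5.5 = 18.3409; x_2* = 12 + 0.75·73.5/2 = 39.5625.
Utility at the optimum: U(18.3409, 39.5625) = 16.2632.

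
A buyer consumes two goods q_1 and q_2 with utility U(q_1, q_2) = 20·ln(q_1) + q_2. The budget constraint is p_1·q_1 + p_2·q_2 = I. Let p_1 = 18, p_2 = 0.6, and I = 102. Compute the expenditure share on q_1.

share on q_1 = 0.1176

So q_1*(p_1,p_2) = 20·p_2/p_1, independent of income; and q_2* = (I − 20·p_2)/p_2.
At the given prices: q_1* = 20·0.6/18 = 0.6667, and q_2* = 150.
Expenditure on q_1: 18·0.6667 = 12; share = 0.1176.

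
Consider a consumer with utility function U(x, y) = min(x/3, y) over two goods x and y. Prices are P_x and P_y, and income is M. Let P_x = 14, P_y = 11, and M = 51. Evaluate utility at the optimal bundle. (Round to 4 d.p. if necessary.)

V = 0.9623

Demand: x*(P_x,P_y,M) = 3·M/(3·P_x + P_y), y* = M/(3·P_x + P_y).
Here 3·14 + 11 = 53, giving x* = 2.8868 and y* = 0.9623.
Utility at the optimum: U(2.8868, 0.9623) = 0.9623.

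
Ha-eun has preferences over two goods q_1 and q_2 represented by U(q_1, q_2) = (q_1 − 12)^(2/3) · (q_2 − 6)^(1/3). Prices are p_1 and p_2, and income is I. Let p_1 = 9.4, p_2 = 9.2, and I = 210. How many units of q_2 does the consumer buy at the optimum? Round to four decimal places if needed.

This is Cobb-Douglas in (q_1−12, q_2−6): tangency gives 2/3·p_2·(q_2−6) = 1/3·p_1·(q_1−12).
Substituting into the budget: q_1* = 12 + 2/3·(I − 12·p_1 − 6·p_2)/p_1, and q_2* = 6 + 1/3·(…)/p_2.
Discretionary income = 210 − 12·9.4 − 6·9.2 = 42; q_2* = 6 + 1/3·42/9.2 = 7.5217.

q_2* = 7.5217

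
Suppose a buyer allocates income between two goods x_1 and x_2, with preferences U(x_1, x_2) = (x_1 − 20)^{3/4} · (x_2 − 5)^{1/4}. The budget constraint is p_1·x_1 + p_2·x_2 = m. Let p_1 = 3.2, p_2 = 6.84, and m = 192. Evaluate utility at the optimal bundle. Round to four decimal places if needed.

This is Cobb-Douglas in (x_1−20, x_2−5): tangency gives 0.75·p_2·(x_2−5) = 0.25·p_1·(x_1−20).
Substituting into the budget: x_1* = 20 + 0.75·(m − 20·p_1 − 5·p_2)/p_1, and x_2* = 5 + 0.25·(…)/p_2.
Discretionary income = 192 − 20·3.2 − 5·6.84 = 93.8; x_1* = 20 + 0.75·93.8/3.2 = 41.9844; x_2* = 5 + 0.25·93.8/6.84 = 8.4284.
Utility at the optimum: U(41.9844, 8.4284) = 13.8152.

V = 13.8152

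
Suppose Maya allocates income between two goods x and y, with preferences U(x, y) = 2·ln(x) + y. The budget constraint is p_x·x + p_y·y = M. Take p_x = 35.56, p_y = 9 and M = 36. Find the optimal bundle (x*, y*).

x* = 0.5062, y* = 2

Set MRS = p_x/p_y: (2/x)/1 = p_x/p_y.
So x*(p_x,p_y) = 2·p_y/p_x, independent of income; and y* = (M − 2·p_y)/p_y.
At the given prices: x* = 2·9/35.56 = 0.5062, and y* = 2.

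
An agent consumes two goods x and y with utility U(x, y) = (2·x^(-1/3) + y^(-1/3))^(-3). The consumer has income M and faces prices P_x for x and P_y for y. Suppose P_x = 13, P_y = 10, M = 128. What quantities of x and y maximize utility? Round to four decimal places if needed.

x* = 6.3244, y* = 4.5783

With the ratio pinned down, the budget gives x* = M/(P_x + P_y·(y/x)) and y* = (y/x)·x*.
Numerically y/x = 0.723911, so x* = 128/(13 + 10·0.723911) = 6.3244 and y* = 0.723911·6.3244 = 4.5783.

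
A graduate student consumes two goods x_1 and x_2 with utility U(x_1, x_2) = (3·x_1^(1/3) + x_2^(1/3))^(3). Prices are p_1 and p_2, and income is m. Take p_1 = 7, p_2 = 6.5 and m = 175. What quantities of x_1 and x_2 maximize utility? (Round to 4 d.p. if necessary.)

x_1* = 20.8383, x_2* = 4.4818

MRS = MU_x_1/MU_x_2 = 3·(x_2/x_1)^(2/3). Set equal to p_1/p_2.
Solve for the ratio: x_2/x_1 = [(1/3)·p_1/p_2]^(1.5).
With the ratio pinned down, the budget gives x_1* = m/(p_1 + p_2·(x_2/x_1)) and x_2* = (x_2/x_1)·x_1*.
Numerically x_2/x_1 = 0.215078, so x_1* = 175/(7 + 6.5·0.215078) = 20.8383 and x_2* = 0.215078·20.8383 = 4.4818.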